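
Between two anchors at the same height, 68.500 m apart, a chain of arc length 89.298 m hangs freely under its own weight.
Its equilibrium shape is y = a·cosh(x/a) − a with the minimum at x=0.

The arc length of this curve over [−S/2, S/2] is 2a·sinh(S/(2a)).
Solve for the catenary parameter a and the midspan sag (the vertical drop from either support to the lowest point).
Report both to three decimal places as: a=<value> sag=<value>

a=26.459 sag=25.441

seed: a₀ = √(S³/(24(L−S))) = √(68.500³/(24·20.798)) = 25.375783
iter 1: u=1.349712  f(a)=+1.979e+00  f'(a)=-1.958e+00  a ← 25.375783 − (+1.979e+00/-1.958e+00) = 26.386395
iter 2: u=1.298017  f(a)=+1.243e-01  f'(a)=-1.719e+00  a ← 26.386395 − (+1.243e-01/-1.719e+00) = 26.458736
iter 3: u=1.294468  f(a)=+5.639e-04  f'(a)=-1.703e+00  a ← 26.458736 − (+5.639e-04/-1.703e+00) = 26.459067
iter 4: u=1.294452  f(a)=+1.171e-08  f'(a)=-1.703e+00  a ← 26.459067 − (+1.171e-08/-1.703e+00) = 26.459067
iter 5: u=1.294452  f(a)=-1.421e-14  f'(a)=-1.703e+00  a ← 26.459067 − (-1.421e-14/-1.703e+00) = 26.459067
converged: |Δa| < 1e-12 after 5 iterations
sag = a·(cosh(S/(2a)) − 1) = 26.459067·(cosh(1.294452) − 1) = 25.440985
T_max/T_min = cosh(S/(2a)) = 1.961522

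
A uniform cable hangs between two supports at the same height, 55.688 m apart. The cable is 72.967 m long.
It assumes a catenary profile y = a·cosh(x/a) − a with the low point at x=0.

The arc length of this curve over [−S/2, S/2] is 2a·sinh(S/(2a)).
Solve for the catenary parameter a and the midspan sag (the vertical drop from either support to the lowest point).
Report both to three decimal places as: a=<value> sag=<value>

seed: a₀ = √(S³/(24(L−S))) = √(55.688³/(24·17.279)) = 20.406922
iter 1: u=1.364439  f(a)=+1.682e+00  f'(a)=-2.030e+00  a ← 20.406922 − (+1.682e+00/-2.030e+00) = 21.235118
iter 2: u=1.311224  f(a)=+1.078e-01  f'(a)=-1.778e+00  a ← 21.235118 − (+1.078e-01/-1.778e+00) = 21.295751
iter 3: u=1.307491  f(a)=+5.100e-04  f'(a)=-1.761e+00  a ← 21.295751 − (+5.100e-04/-1.761e+00) = 21.296040
iter 4: u=1.307473  f(a)=+1.153e-08  f'(a)=-1.761e+00  a ← 21.296040 − (+1.153e-08/-1.761e+00) = 21.296040
iter 5: u=1.307473  f(a)=-1.421e-14  f'(a)=-1.761e+00  a ← 21.296040 − (-1.421e-14/-1.761e+00) = 21.296040
converged: |Δa| < 1e-12 after 5 iterations
sag = a·(cosh(S/(2a)) − 1) = 21.296040·(cosh(1.307473) − 1) = 20.948097
T_max/T_min = cosh(S/(2a)) = 1.983662

a=21.296 sag=20.948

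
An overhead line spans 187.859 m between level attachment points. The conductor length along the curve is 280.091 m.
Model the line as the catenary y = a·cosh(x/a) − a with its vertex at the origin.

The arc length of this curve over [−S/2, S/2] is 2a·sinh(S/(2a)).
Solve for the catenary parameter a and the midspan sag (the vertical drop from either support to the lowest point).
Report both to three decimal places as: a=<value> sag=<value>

a=58.374 sag=93.350

seed: a₀ = √(S³/(24(L−S))) = √(187.859³/(24·92.232)) = 54.726992
iter 1: u=1.716329  f(a)=+1.458e+01  f'(a)=-4.474e+00  a ← 54.726992 − (+1.458e+01/-4.474e+00) = 57.985371
iter 2: u=1.619883  f(a)=+1.403e+00  f'(a)=-3.650e+00  a ← 57.985371 − (+1.403e+00/-3.650e+00) = 58.369806
iter 3: u=1.609214  f(a)=+1.606e-02  f'(a)=-3.567e+00  a ← 58.369806 − (+1.606e-02/-3.567e+00) = 58.374310
iter 4: u=1.609090  f(a)=+2.159e-06  f'(a)=-3.566e+00  a ← 58.374310 − (+2.159e-06/-3.566e+00) = 58.374310
iter 5: u=1.609090  f(a)=+5.684e-14  f'(a)=-3.566e+00  a ← 58.374310 − (+5.684e-14/-3.566e+00) = 58.374310
converged: |Δa| < 1e-12 after 5 iterations
sag = a·(cosh(S/(2a)) − 1) = 58.374310·(cosh(1.609090) − 1) = 93.350118
T_max/T_min = cosh(S/(2a)) = 2.599164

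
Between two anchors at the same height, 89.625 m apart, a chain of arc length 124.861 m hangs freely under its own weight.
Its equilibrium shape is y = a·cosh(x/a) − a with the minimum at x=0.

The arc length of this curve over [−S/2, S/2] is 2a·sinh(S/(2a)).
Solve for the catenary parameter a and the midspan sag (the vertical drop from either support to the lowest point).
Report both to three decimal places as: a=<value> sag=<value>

seed: a₀ = √(S³/(24(L−S))) = √(89.625³/(24·35.236)) = 29.177282
iter 1: u=1.535870  f(a)=+4.397e+00  f'(a)=-3.035e+00  a ← 29.177282 − (+4.397e+00/-3.035e+00) = 30.625992
iter 2: u=1.463218  f(a)=+3.487e-01  f'(a)=-2.571e+00  a ← 30.625992 − (+3.487e-01/-2.571e+00) = 30.761611
iter 3: u=1.456767  f(a)=+2.611e-03  f'(a)=-2.533e+00  a ← 30.761611 − (+2.611e-03/-2.533e+00) = 30.762642
iter 4: u=1.456718  f(a)=+1.487e-07  f'(a)=-2.533e+00  a ← 30.762642 − (+1.487e-07/-2.533e+00) = 30.762642
iter 5: u=1.456718  f(a)=+0.000e+00  f'(a)=-2.533e+00  a ← 30.762642 − (+0.000e+00/-2.533e+00) = 30.762642
converged: |Δa| < 1e-12 after 5 iterations
sag = a·(cosh(S/(2a)) − 1) = 30.762642·(cosh(1.456718) − 1) = 38.835544
T_max/T_min = cosh(S/(2a)) = 2.262426

a=30.763 sag=38.836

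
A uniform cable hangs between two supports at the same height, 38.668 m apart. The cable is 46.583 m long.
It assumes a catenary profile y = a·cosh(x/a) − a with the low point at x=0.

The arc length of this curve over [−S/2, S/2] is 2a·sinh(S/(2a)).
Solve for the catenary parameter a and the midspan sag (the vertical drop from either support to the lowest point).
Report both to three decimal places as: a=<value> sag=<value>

seed: a₀ = √(S³/(24(L−S))) = √(38.668³/(24·7.915)) = 17.446025
iter 1: u=1.108218  f(a)=+5.005e-01  f'(a)=-1.024e+00  a ← 17.446025 − (+5.005e-01/-1.024e+00) = 17.934883
iter 2: u=1.078011  f(a)=+2.181e-02  f'(a)=-9.363e-01  a ← 17.934883 − (+2.181e-02/-9.363e-01) = 17.958173
iter 3: u=1.076613  f(a)=+4.558e-05  f'(a)=-9.324e-01  a ← 17.958173 − (+4.558e-05/-9.324e-01) = 17.958222
iter 4: u=1.076610  f(a)=+2.000e-10  f'(a)=-9.324e-01  a ← 17.958222 − (+2.000e-10/-9.324e-01) = 17.958222
iter 5: u=1.076610  f(a)=+0.000e+00  f'(a)=-9.324e-01  a ← 17.958222 − (+0.000e+00/-9.324e-01) = 17.958222
converged: |Δa| < 1e-12 after 5 iterations
sag = a·(cosh(S/(2a)) − 1) = 17.958222·(cosh(1.076610) − 1) = 11.452519
T_max/T_min = cosh(S/(2a)) = 1.637731

a=17.958 sag=11.453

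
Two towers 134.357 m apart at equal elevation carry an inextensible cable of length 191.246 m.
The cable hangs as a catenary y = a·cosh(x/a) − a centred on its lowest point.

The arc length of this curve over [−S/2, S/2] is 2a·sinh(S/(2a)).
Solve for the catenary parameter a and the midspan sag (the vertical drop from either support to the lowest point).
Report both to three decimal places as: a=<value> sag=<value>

seed: a₀ = √(S³/(24(L−S))) = √(134.357³/(24·56.889)) = 42.147389
iter 1: u=1.593895  f(a)=+7.679e+00  f'(a)=-3.451e+00  a ← 42.147389 − (+7.679e+00/-3.451e+00) = 44.372875
iter 2: u=1.513954  f(a)=+6.502e-01  f'(a)=-2.889e+00  a ← 44.372875 − (+6.502e-01/-2.889e+00) = 44.597928
iter 3: u=1.506314  f(a)=+5.613e-03  f'(a)=-2.839e+00  a ← 44.597928 − (+5.613e-03/-2.839e+00) = 44.599905
iter 4: u=1.506248  f(a)=+4.263e-07  f'(a)=-2.839e+00  a ← 44.599905 − (+4.263e-07/-2.839e+00) = 44.599905
iter 5: u=1.506248  f(a)=+5.684e-14  f'(a)=-2.839e+00  a ← 44.599905 − (+5.684e-14/-2.839e+00) = 44.599905
converged: |Δa| < 1e-12 after 5 iterations
sag = a·(cosh(S/(2a)) − 1) = 44.599905·(cosh(1.506248) − 1) = 60.912699
T_max/T_min = cosh(S/(2a)) = 2.365758

a=44.600 sag=60.913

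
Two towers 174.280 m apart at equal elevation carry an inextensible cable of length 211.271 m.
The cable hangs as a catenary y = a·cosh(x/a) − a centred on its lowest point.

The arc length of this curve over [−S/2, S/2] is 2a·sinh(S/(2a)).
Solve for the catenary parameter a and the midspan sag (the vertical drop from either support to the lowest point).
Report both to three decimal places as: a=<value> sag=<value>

a=79.565 sag=52.683

seed: a₀ = √(S³/(24(L−S))) = √(174.280³/(24·36.991)) = 77.217844
iter 1: u=1.128496  f(a)=+2.428e+00  f'(a)=-1.086e+00  a ← 77.217844 − (+2.428e+00/-1.086e+00) = 79.454098
iter 2: u=1.096734  f(a)=+1.095e-01  f'(a)=-9.899e-01  a ← 79.454098 − (+1.095e-01/-9.899e-01) = 79.564690
iter 3: u=1.095209  f(a)=+2.458e-04  f'(a)=-9.854e-01  a ← 79.564690 − (+2.458e-04/-9.854e-01) = 79.564940
iter 4: u=1.095206  f(a)=+1.245e-09  f'(a)=-9.854e-01  a ← 79.564940 − (+1.245e-09/-9.854e-01) = 79.564940
iter 5: u=1.095206  f(a)=+2.842e-14  f'(a)=-9.854e-01  a ← 79.564940 − (+2.842e-14/-9.854e-01) = 79.564940
converged: |Δa| < 1e-12 after 5 iterations
sag = a·(cosh(S/(2a)) − 1) = 79.564940·(cosh(1.095206) − 1) = 52.682701
T_max/T_min = cosh(S/(2a)) = 1.662135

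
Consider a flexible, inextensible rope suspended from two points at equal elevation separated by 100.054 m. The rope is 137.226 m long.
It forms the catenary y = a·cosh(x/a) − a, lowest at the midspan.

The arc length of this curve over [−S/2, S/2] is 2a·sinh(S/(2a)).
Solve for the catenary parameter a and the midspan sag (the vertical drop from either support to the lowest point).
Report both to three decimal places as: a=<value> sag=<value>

seed: a₀ = √(S³/(24(L−S))) = √(100.054³/(24·37.172)) = 33.507197
iter 1: u=1.493023  f(a)=+4.370e+00  f'(a)=-2.754e+00  a ← 33.507197 − (+4.370e+00/-2.754e+00) = 35.093718
iter 2: u=1.425526  f(a)=+3.295e-01  f'(a)=-2.353e+00  a ← 35.093718 − (+3.295e-01/-2.353e+00) = 35.233750
iter 3: u=1.419860  f(a)=+2.212e-03  f'(a)=-2.322e+00  a ← 35.233750 − (+2.212e-03/-2.322e+00) = 35.234703
iter 4: u=1.419822  f(a)=+1.011e-07  f'(a)=-2.322e+00  a ← 35.234703 − (+1.011e-07/-2.322e+00) = 35.234703
iter 5: u=1.419822  f(a)=+0.000e+00  f'(a)=-2.322e+00  a ← 35.234703 − (+0.000e+00/-2.322e+00) = 35.234703
converged: |Δa| < 1e-12 after 5 iterations
sag = a·(cosh(S/(2a)) − 1) = 35.234703·(cosh(1.419822) − 1) = 41.896536
T_max/T_min = cosh(S/(2a)) = 2.189070

a=35.235 sag=41.897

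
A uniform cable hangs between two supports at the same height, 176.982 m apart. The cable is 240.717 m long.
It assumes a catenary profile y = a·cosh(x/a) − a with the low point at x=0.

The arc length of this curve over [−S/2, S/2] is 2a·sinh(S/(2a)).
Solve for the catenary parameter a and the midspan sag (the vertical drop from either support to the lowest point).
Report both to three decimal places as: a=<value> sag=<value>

a=63.215 sag=72.734

seed: a₀ = √(S³/(24(L−S))) = √(176.982³/(24·63.735)) = 60.200352
iter 1: u=1.469942  f(a)=+7.251e+00  f'(a)=-2.612e+00  a ← 60.200352 − (+7.251e+00/-2.612e+00) = 62.976619
iter 2: u=1.405141  f(a)=+5.318e-01  f'(a)=-2.241e+00  a ← 62.976619 − (+5.318e-01/-2.241e+00) = 63.213854
iter 3: u=1.399867  f(a)=+3.360e-03  f'(a)=-2.213e+00  a ← 63.213854 − (+3.360e-03/-2.213e+00) = 63.215372
iter 4: u=1.399834  f(a)=+1.361e-07  f'(a)=-2.213e+00  a ← 63.215372 − (+1.361e-07/-2.213e+00) = 63.215372
iter 5: u=1.399834  f(a)=+0.000e+00  f'(a)=-2.213e+00  a ← 63.215372 − (+0.000e+00/-2.213e+00) = 63.215372
converged: |Δa| < 1e-12 after 5 iterations
sag = a·(cosh(S/(2a)) − 1) = 63.215372·(cosh(1.399834) − 1) = 72.734441
T_max/T_min = cosh(S/(2a)) = 2.150582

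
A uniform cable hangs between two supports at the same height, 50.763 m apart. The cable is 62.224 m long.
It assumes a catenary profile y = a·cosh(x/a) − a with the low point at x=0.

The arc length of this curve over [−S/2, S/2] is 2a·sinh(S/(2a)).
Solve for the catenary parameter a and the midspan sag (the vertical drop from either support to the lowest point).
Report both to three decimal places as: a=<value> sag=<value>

seed: a₀ = √(S³/(24(L−S))) = √(50.763³/(24·11.461)) = 21.807408
iter 1: u=1.163893  f(a)=+8.018e-01  f'(a)=-1.201e+00  a ← 21.807408 − (+8.018e-01/-1.201e+00) = 22.475257
iter 2: u=1.129309  f(a)=+3.831e-02  f'(a)=-1.088e+00  a ← 22.475257 − (+3.831e-02/-1.088e+00) = 22.510455
iter 3: u=1.127543  f(a)=+9.715e-05  f'(a)=-1.083e+00  a ← 22.510455 − (+9.715e-05/-1.083e+00) = 22.510545
iter 4: u=1.127538  f(a)=+6.283e-10  f'(a)=-1.083e+00  a ← 22.510545 − (+6.283e-10/-1.083e+00) = 22.510545
iter 5: u=1.127538  f(a)=+7.105e-15  f'(a)=-1.083e+00  a ← 22.510545 − (+7.105e-15/-1.083e+00) = 22.510545
converged: |Δa| < 1e-12 after 5 iterations
sag = a·(cosh(S/(2a)) − 1) = 22.510545·(cosh(1.127538) − 1) = 15.891033
T_max/T_min = cosh(S/(2a)) = 1.705937

a=22.511 sag=15.891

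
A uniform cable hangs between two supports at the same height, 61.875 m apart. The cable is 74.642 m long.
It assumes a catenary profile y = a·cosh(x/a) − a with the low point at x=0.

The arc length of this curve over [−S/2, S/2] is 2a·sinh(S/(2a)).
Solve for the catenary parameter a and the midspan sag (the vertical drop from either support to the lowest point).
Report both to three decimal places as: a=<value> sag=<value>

seed: a₀ = √(S³/(24(L−S))) = √(61.875³/(24·12.767)) = 27.804992
iter 1: u=1.112660  f(a)=+8.140e-01  f'(a)=-1.037e+00  a ← 27.804992 − (+8.140e-01/-1.037e+00) = 28.589814
iter 2: u=1.082116  f(a)=+3.574e-02  f'(a)=-9.479e-01  a ← 28.589814 − (+3.574e-02/-9.479e-01) = 28.627514
iter 3: u=1.080691  f(a)=+7.588e-05  f'(a)=-9.439e-01  a ← 28.627514 − (+7.588e-05/-9.439e-01) = 28.627595
iter 4: u=1.080688  f(a)=+3.437e-10  f'(a)=-9.439e-01  a ← 28.627595 − (+3.437e-10/-9.439e-01) = 28.627595
iter 5: u=1.080688  f(a)=-1.421e-14  f'(a)=-9.439e-01  a ← 28.627595 − (-1.421e-14/-9.439e-01) = 28.627595
converged: |Δa| < 1e-12 after 5 iterations
sag = a·(cosh(S/(2a)) − 1) = 28.627595·(cosh(1.080688) − 1) = 18.408521
T_max/T_min = cosh(S/(2a)) = 1.643034

a=28.628 sag=18.409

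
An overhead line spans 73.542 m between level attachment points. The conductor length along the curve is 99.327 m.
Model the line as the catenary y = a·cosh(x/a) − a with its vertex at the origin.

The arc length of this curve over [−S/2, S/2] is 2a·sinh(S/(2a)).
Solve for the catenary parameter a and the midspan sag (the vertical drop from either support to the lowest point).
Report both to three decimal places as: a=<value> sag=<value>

a=26.591 sag=29.743

seed: a₀ = √(S³/(24(L−S))) = √(73.542³/(24·25.785)) = 25.352102
iter 1: u=1.450412  f(a)=+2.852e+00  f'(a)=-2.496e+00  a ← 25.352102 − (+2.852e+00/-2.496e+00) = 26.494989
iter 2: u=1.387847  f(a)=+2.042e-01  f'(a)=-2.150e+00  a ← 26.494989 − (+2.042e-01/-2.150e+00) = 26.589973
iter 3: u=1.382890  f(a)=+1.225e-03  f'(a)=-2.124e+00  a ← 26.589973 − (+1.225e-03/-2.124e+00) = 26.590550
iter 4: u=1.382860  f(a)=+4.469e-08  f'(a)=-2.124e+00  a ← 26.590550 − (+4.469e-08/-2.124e+00) = 26.590550
iter 5: u=1.382860  f(a)=+1.421e-14  f'(a)=-2.124e+00  a ← 26.590550 − (+1.421e-14/-2.124e+00) = 26.590550
converged: |Δa| < 1e-12 after 5 iterations
sag = a·(cosh(S/(2a)) − 1) = 26.590550·(cosh(1.382860) − 1) = 29.743459
T_max/T_min = cosh(S/(2a)) = 2.118573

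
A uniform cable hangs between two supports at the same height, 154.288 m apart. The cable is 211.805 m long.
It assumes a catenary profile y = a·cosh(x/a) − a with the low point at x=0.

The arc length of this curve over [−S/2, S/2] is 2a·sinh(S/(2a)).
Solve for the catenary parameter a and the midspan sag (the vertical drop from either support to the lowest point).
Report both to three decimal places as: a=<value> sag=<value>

seed: a₀ = √(S³/(24(L−S))) = √(154.288³/(24·57.517)) = 51.581562
iter 1: u=1.495573  f(a)=+6.786e+00  f'(a)=-2.771e+00  a ← 51.581562 − (+6.786e+00/-2.771e+00) = 54.030921
iter 2: u=1.427775  f(a)=+5.133e-01  f'(a)=-2.366e+00  a ← 54.030921 − (+5.133e-01/-2.366e+00) = 54.247879
iter 3: u=1.422065  f(a)=+3.468e-03  f'(a)=-2.334e+00  a ← 54.247879 − (+3.468e-03/-2.334e+00) = 54.249365
iter 4: u=1.422026  f(a)=+1.607e-07  f'(a)=-2.334e+00  a ← 54.249365 − (+1.607e-07/-2.334e+00) = 54.249365
iter 5: u=1.422026  f(a)=+2.842e-14  f'(a)=-2.334e+00  a ← 54.249365 − (+2.842e-14/-2.334e+00) = 54.249365
converged: |Δa| < 1e-12 after 5 iterations
sag = a·(cosh(S/(2a)) − 1) = 54.249365·(cosh(1.422026) − 1) = 64.739429
T_max/T_min = cosh(S/(2a)) = 2.193367

a=54.249 sag=64.739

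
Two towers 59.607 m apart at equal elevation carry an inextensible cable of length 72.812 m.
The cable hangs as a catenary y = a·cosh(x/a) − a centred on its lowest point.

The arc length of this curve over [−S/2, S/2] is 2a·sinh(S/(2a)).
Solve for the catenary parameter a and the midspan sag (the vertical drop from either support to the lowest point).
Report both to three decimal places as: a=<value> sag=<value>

seed: a₀ = √(S³/(24(L−S))) = √(59.607³/(24·13.205)) = 25.850627
iter 1: u=1.152912  f(a)=+9.059e-01  f'(a)=-1.164e+00  a ← 25.850627 − (+9.059e-01/-1.164e+00) = 26.628864
iter 2: u=1.119218  f(a)=+4.252e-02  f'(a)=-1.057e+00  a ← 26.628864 − (+4.252e-02/-1.057e+00) = 26.669086
iter 3: u=1.117530  f(a)=+1.039e-04  f'(a)=-1.052e+00  a ← 26.669086 − (+1.039e-04/-1.052e+00) = 26.669184
iter 4: u=1.117526  f(a)=+6.233e-10  f'(a)=-1.052e+00  a ← 26.669184 − (+6.233e-10/-1.052e+00) = 26.669184
iter 5: u=1.117526  f(a)=-1.421e-14  f'(a)=-1.052e+00  a ← 26.669184 − (-1.421e-14/-1.052e+00) = 26.669184
converged: |Δa| < 1e-12 after 5 iterations
sag = a·(cosh(S/(2a)) − 1) = 26.669184·(cosh(1.117526) − 1) = 18.459988
T_max/T_min = cosh(S/(2a)) = 1.692184

a=26.669 sag=18.460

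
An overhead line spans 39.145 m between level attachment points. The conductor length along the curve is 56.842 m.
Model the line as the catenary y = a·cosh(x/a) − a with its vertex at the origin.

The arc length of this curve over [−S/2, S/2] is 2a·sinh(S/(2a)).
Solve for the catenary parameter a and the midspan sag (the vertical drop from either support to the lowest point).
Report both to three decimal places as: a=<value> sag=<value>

a=12.618 sag=18.478

seed: a₀ = √(S³/(24(L−S))) = √(39.145³/(24·17.697)) = 11.883900
iter 1: u=1.646976  f(a)=+2.561e+00  f'(a)=-3.869e+00  a ← 11.883900 − (+2.561e+00/-3.869e+00) = 12.545959
iter 2: u=1.560064  f(a)=+2.296e-01  f'(a)=-3.203e+00  a ← 12.545959 − (+2.296e-01/-3.203e+00) = 12.617638
iter 3: u=1.551202  f(a)=+2.247e-03  f'(a)=-3.141e+00  a ← 12.617638 − (+2.247e-03/-3.141e+00) = 12.618353
iter 4: u=1.551114  f(a)=+2.198e-07  f'(a)=-3.140e+00  a ← 12.618353 − (+2.198e-07/-3.140e+00) = 12.618353
iter 5: u=1.551114  f(a)=-7.105e-15  f'(a)=-3.140e+00  a ← 12.618353 − (-7.105e-15/-3.140e+00) = 12.618353
converged: |Δa| < 1e-12 after 5 iterations
sag = a·(cosh(S/(2a)) − 1) = 12.618353·(cosh(1.551114) − 1) = 18.477886
T_max/T_min = cosh(S/(2a)) = 2.464366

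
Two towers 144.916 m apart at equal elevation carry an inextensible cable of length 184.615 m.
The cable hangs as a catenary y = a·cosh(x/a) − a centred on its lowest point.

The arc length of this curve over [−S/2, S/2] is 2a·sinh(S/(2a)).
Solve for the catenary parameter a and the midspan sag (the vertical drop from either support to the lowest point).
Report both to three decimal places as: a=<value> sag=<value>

a=58.707 sag=50.688

seed: a₀ = √(S³/(24(L−S))) = √(144.916³/(24·39.699)) = 56.517000
iter 1: u=1.282057  f(a)=+3.393e+00  f'(a)=-1.650e+00  a ← 56.517000 − (+3.393e+00/-1.650e+00) = 58.573837
iter 2: u=1.237037  f(a)=+1.940e-01  f'(a)=-1.466e+00  a ← 58.573837 − (+1.940e-01/-1.466e+00) = 58.706197
iter 3: u=1.234248  f(a)=+7.196e-04  f'(a)=-1.455e+00  a ← 58.706197 − (+7.196e-04/-1.455e+00) = 58.706691
iter 4: u=1.234238  f(a)=+9.979e-09  f'(a)=-1.455e+00  a ← 58.706691 − (+9.979e-09/-1.455e+00) = 58.706691
iter 5: u=1.234238  f(a)=-2.842e-14  f'(a)=-1.455e+00  a ← 58.706691 − (-2.842e-14/-1.455e+00) = 58.706691
converged: |Δa| < 1e-12 after 5 iterations
sag = a·(cosh(S/(2a)) − 1) = 58.706691·(cosh(1.234238) − 1) = 50.687779
T_max/T_min = cosh(S/(2a)) = 1.863407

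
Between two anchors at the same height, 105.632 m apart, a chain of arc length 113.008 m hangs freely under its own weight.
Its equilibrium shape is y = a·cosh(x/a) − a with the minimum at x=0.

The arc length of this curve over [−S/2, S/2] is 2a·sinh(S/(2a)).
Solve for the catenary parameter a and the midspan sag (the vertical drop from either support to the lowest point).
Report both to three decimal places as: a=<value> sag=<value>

seed: a₀ = √(S³/(24(L−S))) = √(105.632³/(24·7.376)) = 81.597561
iter 1: u=0.647274  f(a)=+1.561e-01  f'(a)=-1.885e-01  a ← 81.597561 − (+1.561e-01/-1.885e-01) = 82.425583
iter 2: u=0.640772  f(a)=+2.407e-03  f'(a)=-1.827e-01  a ← 82.425583 − (+2.407e-03/-1.827e-01) = 82.438760
iter 3: u=0.640670  f(a)=+5.928e-07  f'(a)=-1.826e-01  a ← 82.438760 − (+5.928e-07/-1.826e-01) = 82.438763
iter 4: u=0.640669  f(a)=+5.684e-14  f'(a)=-1.826e-01  a ← 82.438763 − (+5.684e-14/-1.826e-01) = 82.438763
converged: |Δa| < 1e-12 after 4 iterations
sag = a·(cosh(S/(2a)) − 1) = 82.438763·(cosh(0.640669) − 1) = 17.505480
T_max/T_min = cosh(S/(2a)) = 1.212345

a=82.439 sag=17.505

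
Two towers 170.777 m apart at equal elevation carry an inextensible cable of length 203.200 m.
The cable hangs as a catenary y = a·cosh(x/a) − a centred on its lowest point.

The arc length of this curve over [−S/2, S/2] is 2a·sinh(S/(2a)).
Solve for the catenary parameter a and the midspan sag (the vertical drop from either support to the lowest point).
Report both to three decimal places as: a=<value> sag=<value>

a=82.189 sag=48.492

seed: a₀ = √(S³/(24(L−S))) = √(170.777³/(24·32.423)) = 80.004028
iter 1: u=1.067303  f(a)=+1.898e+00  f'(a)=-9.067e-01  a ← 80.004028 − (+1.898e+00/-9.067e-01) = 82.096884
iter 2: u=1.040094  f(a)=+7.701e-02  f'(a)=-8.345e-01  a ← 82.096884 − (+7.701e-02/-8.345e-01) = 82.189171
iter 3: u=1.038926  f(a)=+1.387e-04  f'(a)=-8.315e-01  a ← 82.189171 − (+1.387e-04/-8.315e-01) = 82.189338
iter 4: u=1.038924  f(a)=+4.519e-10  f'(a)=-8.314e-01  a ← 82.189338 − (+4.519e-10/-8.314e-01) = 82.189338
iter 5: u=1.038924  f(a)=+2.842e-14  f'(a)=-8.314e-01  a ← 82.189338 − (+2.842e-14/-8.314e-01) = 82.189338
converged: |Δa| < 1e-12 after 5 iterations
sag = a·(cosh(S/(2a)) − 1) = 82.189338·(cosh(1.038924) − 1) = 48.492135
T_max/T_min = cosh(S/(2a)) = 1.590005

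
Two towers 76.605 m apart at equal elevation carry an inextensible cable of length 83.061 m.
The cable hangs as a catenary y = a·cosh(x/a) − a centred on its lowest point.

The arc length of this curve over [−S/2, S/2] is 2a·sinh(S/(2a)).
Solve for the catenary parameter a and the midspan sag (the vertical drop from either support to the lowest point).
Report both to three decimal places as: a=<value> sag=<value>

a=54.532 sag=14.014

seed: a₀ = √(S³/(24(L−S))) = √(76.605³/(24·6.456)) = 53.863962
iter 1: u=0.711097  f(a)=+1.652e-01  f'(a)=-2.521e-01  a ← 53.863962 − (+1.652e-01/-2.521e-01) = 54.519391
iter 2: u=0.702548  f(a)=+3.064e-03  f'(a)=-2.428e-01  a ← 54.519391 − (+3.064e-03/-2.428e-01) = 54.532010
iter 3: u=0.702386  f(a)=+1.098e-06  f'(a)=-2.426e-01  a ← 54.532010 − (+1.098e-06/-2.426e-01) = 54.532015
iter 4: u=0.702386  f(a)=+1.279e-13  f'(a)=-2.426e-01  a ← 54.532015 − (+1.279e-13/-2.426e-01) = 54.532015
converged: |Δa| < 1e-12 after 4 iterations
sag = a·(cosh(S/(2a)) − 1) = 54.532015·(cosh(0.702386) − 1) = 14.013759
T_max/T_min = cosh(S/(2a)) = 1.256982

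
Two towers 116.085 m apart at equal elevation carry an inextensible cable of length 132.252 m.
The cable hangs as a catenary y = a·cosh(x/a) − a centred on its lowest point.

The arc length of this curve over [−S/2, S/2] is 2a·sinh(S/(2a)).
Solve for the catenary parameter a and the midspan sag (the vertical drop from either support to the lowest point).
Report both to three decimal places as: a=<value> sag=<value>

seed: a₀ = √(S³/(24(L−S))) = √(116.085³/(24·16.167)) = 63.495627
iter 1: u=0.914118  f(a)=+6.891e-01  f'(a)=-5.531e-01  a ← 63.495627 − (+6.891e-01/-5.531e-01) = 64.741506
iter 2: u=0.896527  f(a)=+2.080e-02  f'(a)=-5.201e-01  a ← 64.741506 − (+2.080e-02/-5.201e-01) = 64.781502
iter 3: u=0.895973  f(a)=+2.027e-05  f'(a)=-5.191e-01  a ← 64.781502 − (+2.027e-05/-5.191e-01) = 64.781541
iter 4: u=0.895973  f(a)=+1.930e-11  f'(a)=-5.191e-01  a ← 64.781541 − (+1.930e-11/-5.191e-01) = 64.781541
converged: |Δa| < 1e-12 after 4 iterations
sag = a·(cosh(S/(2a)) − 1) = 64.781541·(cosh(0.895973) − 1) = 27.788951
T_max/T_min = cosh(S/(2a)) = 1.428964

a=64.782 sag=27.789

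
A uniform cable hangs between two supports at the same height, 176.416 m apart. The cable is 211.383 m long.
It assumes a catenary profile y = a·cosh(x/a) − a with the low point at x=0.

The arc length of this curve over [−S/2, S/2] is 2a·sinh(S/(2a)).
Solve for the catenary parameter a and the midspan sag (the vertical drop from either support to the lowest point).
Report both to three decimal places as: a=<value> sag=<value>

a=83.188 sag=51.314

seed: a₀ = √(S³/(24(L−S))) = √(176.416³/(24·34.967)) = 80.885775
iter 1: u=1.090526  f(a)=+2.139e+00  f'(a)=-9.719e-01  a ← 80.885775 − (+2.139e+00/-9.719e-01) = 83.086720
iter 2: u=1.061638  f(a)=+9.042e-02  f'(a)=-8.913e-01  a ← 83.086720 − (+9.042e-02/-8.913e-01) = 83.188164
iter 3: u=1.060343  f(a)=+1.773e-04  f'(a)=-8.878e-01  a ← 83.188164 − (+1.773e-04/-8.878e-01) = 83.188364
iter 4: u=1.060341  f(a)=+6.851e-10  f'(a)=-8.878e-01  a ← 83.188364 − (+6.851e-10/-8.878e-01) = 83.188364
iter 5: u=1.060341  f(a)=-5.684e-14  f'(a)=-8.878e-01  a ← 83.188364 − (-5.684e-14/-8.878e-01) = 83.188364
converged: |Δa| < 1e-12 after 5 iterations
sag = a·(cosh(S/(2a)) − 1) = 83.188364·(cosh(1.060341) − 1) = 51.314413
T_max/T_min = cosh(S/(2a)) = 1.616846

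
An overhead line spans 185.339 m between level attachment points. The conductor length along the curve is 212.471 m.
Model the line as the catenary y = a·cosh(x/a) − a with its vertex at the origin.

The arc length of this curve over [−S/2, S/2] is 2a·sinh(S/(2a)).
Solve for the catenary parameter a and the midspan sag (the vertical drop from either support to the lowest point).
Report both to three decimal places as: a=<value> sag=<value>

seed: a₀ = √(S³/(24(L−S))) = √(185.339³/(24·27.132)) = 98.878916
iter 1: u=0.937202  f(a)=+1.217e+00  f'(a)=-5.985e-01  a ← 98.878916 − (+1.217e+00/-5.985e-01) = 100.911875
iter 2: u=0.918321  f(a)=+3.854e-02  f'(a)=-5.612e-01  a ← 100.911875 − (+3.854e-02/-5.612e-01) = 100.980552
iter 3: u=0.917697  f(a)=+4.146e-05  f'(a)=-5.600e-01  a ← 100.980552 − (+4.146e-05/-5.600e-01) = 100.980626
iter 4: u=0.917696  f(a)=+4.809e-11  f'(a)=-5.600e-01  a ← 100.980626 − (+4.809e-11/-5.600e-01) = 100.980626
converged: |Δa| < 1e-12 after 4 iterations
sag = a·(cosh(S/(2a)) − 1) = 100.980626·(cosh(0.917696) − 1) = 45.590409
T_max/T_min = cosh(S/(2a)) = 1.451477

a=100.981 sag=45.590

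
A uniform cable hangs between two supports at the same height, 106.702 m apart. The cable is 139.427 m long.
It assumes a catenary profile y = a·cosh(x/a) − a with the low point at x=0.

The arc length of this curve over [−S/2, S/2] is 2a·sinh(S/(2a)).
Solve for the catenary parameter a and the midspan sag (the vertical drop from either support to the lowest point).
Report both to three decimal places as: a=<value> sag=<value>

seed: a₀ = √(S³/(24(L−S))) = √(106.702³/(24·32.725)) = 39.329044
iter 1: u=1.356529  f(a)=+3.146e+00  f'(a)=-1.991e+00  a ← 39.329044 − (+3.146e+00/-1.991e+00) = 40.909142
iter 2: u=1.304134  f(a)=+1.995e-01  f'(a)=-1.746e+00  a ← 40.909142 − (+1.995e-01/-1.746e+00) = 41.023436
iter 3: u=1.300501  f(a)=+9.229e-04  f'(a)=-1.730e+00  a ← 41.023436 − (+9.229e-04/-1.730e+00) = 41.023969
iter 4: u=1.300484  f(a)=+1.994e-08  f'(a)=-1.730e+00  a ← 41.023969 − (+1.994e-08/-1.730e+00) = 41.023969
iter 5: u=1.300484  f(a)=+0.000e+00  f'(a)=-1.730e+00  a ← 41.023969 − (+0.000e+00/-1.730e+00) = 41.023969
converged: |Δa| < 1e-12 after 5 iterations
sag = a·(cosh(S/(2a)) − 1) = 41.023969·(cosh(1.300484) − 1) = 39.864461
T_max/T_min = cosh(S/(2a)) = 1.971736

a=41.024 sag=39.864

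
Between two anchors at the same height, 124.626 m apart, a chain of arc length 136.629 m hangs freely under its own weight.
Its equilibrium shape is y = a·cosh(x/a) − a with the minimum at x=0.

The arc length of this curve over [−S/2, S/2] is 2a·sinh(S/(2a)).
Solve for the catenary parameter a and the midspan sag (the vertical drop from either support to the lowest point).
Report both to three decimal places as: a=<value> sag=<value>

a=83.130 sag=24.469

seed: a₀ = √(S³/(24(L−S))) = √(124.626³/(24·12.003)) = 81.971420
iter 1: u=0.760180  f(a)=+3.516e-01  f'(a)=-3.101e-01  a ← 81.971420 − (+3.516e-01/-3.101e-01) = 83.105188
iter 2: u=0.749809  f(a)=+7.428e-03  f'(a)=-2.972e-01  a ← 83.105188 − (+7.428e-03/-2.972e-01) = 83.130185
iter 3: u=0.749583  f(a)=+3.474e-06  f'(a)=-2.969e-01  a ← 83.130185 − (+3.474e-06/-2.969e-01) = 83.130197
iter 4: u=0.749583  f(a)=+7.674e-13  f'(a)=-2.969e-01  a ← 83.130197 − (+7.674e-13/-2.969e-01) = 83.130197
converged: |Δa| < 1e-12 after 4 iterations
sag = a·(cosh(S/(2a)) − 1) = 83.130197·(cosh(0.749583) − 1) = 24.468597
T_max/T_min = cosh(S/(2a)) = 1.294341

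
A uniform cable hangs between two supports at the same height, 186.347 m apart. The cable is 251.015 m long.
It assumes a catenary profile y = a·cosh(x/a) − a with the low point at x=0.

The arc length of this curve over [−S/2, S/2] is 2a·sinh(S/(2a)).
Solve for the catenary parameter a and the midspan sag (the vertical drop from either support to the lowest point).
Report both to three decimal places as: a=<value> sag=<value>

a=67.695 sag=74.905

seed: a₀ = √(S³/(24(L−S))) = √(186.347³/(24·64.668)) = 64.570370
iter 1: u=1.442976  f(a)=+7.076e+00  f'(a)=-2.452e+00  a ← 64.570370 − (+7.076e+00/-2.452e+00) = 67.455842
iter 2: u=1.381252  f(a)=+5.020e-01  f'(a)=-2.116e+00  a ← 67.455842 − (+5.020e-01/-2.116e+00) = 67.693104
iter 3: u=1.376411  f(a)=+2.952e-03  f'(a)=-2.091e+00  a ← 67.693104 − (+2.952e-03/-2.091e+00) = 67.694516
iter 4: u=1.376382  f(a)=+1.035e-07  f'(a)=-2.091e+00  a ← 67.694516 − (+1.035e-07/-2.091e+00) = 67.694516
iter 5: u=1.376382  f(a)=-2.842e-14  f'(a)=-2.091e+00  a ← 67.694516 − (-2.842e-14/-2.091e+00) = 67.694516
converged: |Δa| < 1e-12 after 5 iterations
sag = a·(cosh(S/(2a)) − 1) = 67.694516·(cosh(1.376382) − 1) = 74.905204
T_max/T_min = cosh(S/(2a)) = 2.106518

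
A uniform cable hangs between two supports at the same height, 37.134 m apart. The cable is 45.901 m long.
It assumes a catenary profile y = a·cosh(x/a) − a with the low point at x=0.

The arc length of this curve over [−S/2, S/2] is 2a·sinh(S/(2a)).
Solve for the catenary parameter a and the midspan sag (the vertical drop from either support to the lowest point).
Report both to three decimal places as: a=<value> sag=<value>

seed: a₀ = √(S³/(24(L−S))) = √(37.134³/(24·8.767)) = 15.600067
iter 1: u=1.190187  f(a)=+6.423e-01  f'(a)=-1.291e+00  a ← 15.600067 − (+6.423e-01/-1.291e+00) = 16.097416
iter 2: u=1.153415  f(a)=+3.200e-02  f'(a)=-1.166e+00  a ← 16.097416 − (+3.200e-02/-1.166e+00) = 16.124863
iter 3: u=1.151452  f(a)=+8.861e-05  f'(a)=-1.159e+00  a ← 16.124863 − (+8.861e-05/-1.159e+00) = 16.124940
iter 4: u=1.151446  f(a)=+6.837e-10  f'(a)=-1.159e+00  a ← 16.124940 − (+6.837e-10/-1.159e+00) = 16.124940
iter 5: u=1.151446  f(a)=+0.000e+00  f'(a)=-1.159e+00  a ← 16.124940 − (+0.000e+00/-1.159e+00) = 16.124940
converged: |Δa| < 1e-12 after 5 iterations
sag = a·(cosh(S/(2a)) − 1) = 16.124940·(cosh(1.151446) − 1) = 11.923931
T_max/T_min = cosh(S/(2a)) = 1.739471

a=16.125 sag=11.924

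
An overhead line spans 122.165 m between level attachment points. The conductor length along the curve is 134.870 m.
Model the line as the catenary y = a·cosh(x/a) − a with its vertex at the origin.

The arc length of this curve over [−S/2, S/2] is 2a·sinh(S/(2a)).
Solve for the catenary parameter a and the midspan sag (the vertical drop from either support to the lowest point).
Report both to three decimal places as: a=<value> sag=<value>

seed: a₀ = √(S³/(24(L−S))) = √(122.165³/(24·12.705)) = 77.326302
iter 1: u=0.789932  f(a)=+4.023e-01  f'(a)=-3.496e-01  a ← 77.326302 − (+4.023e-01/-3.496e-01) = 78.477220
iter 2: u=0.778347  f(a)=+9.159e-03  f'(a)=-3.338e-01  a ← 78.477220 − (+9.159e-03/-3.338e-01) = 78.504655
iter 3: u=0.778075  f(a)=+4.991e-06  f'(a)=-3.335e-01  a ← 78.504655 − (+4.991e-06/-3.335e-01) = 78.504670
iter 4: u=0.778075  f(a)=+1.478e-12  f'(a)=-3.335e-01  a ← 78.504670 − (+1.478e-12/-3.335e-01) = 78.504670
converged: |Δa| < 1e-12 after 4 iterations
sag = a·(cosh(S/(2a)) − 1) = 78.504670·(cosh(0.778075) − 1) = 24.986694
T_max/T_min = cosh(S/(2a)) = 1.318283

a=78.505 sag=24.987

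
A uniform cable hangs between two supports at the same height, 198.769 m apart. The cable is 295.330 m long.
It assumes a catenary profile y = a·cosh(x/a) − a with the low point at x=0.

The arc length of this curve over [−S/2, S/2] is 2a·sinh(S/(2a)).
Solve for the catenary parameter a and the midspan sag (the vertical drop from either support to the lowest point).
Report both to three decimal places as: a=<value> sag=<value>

a=62.055 sag=98.119

seed: a₀ = √(S³/(24(L−S))) = √(198.769³/(24·96.561)) = 58.212531
iter 1: u=1.707270  f(a)=+1.509e+01  f'(a)=-4.391e+00  a ← 58.212531 − (+1.509e+01/-4.391e+00) = 61.649240
iter 2: u=1.612096  f(a)=+1.440e+00  f'(a)=-3.590e+00  a ← 61.649240 − (+1.440e+00/-3.590e+00) = 62.050268
iter 3: u=1.601677  f(a)=+1.615e-02  f'(a)=-3.510e+00  a ← 62.050268 − (+1.615e-02/-3.510e+00) = 62.054870
iter 4: u=1.601558  f(a)=+2.084e-06  f'(a)=-3.509e+00  a ← 62.054870 − (+2.084e-06/-3.509e+00) = 62.054871
iter 5: u=1.601558  f(a)=+1.137e-13  f'(a)=-3.509e+00  a ← 62.054871 − (+1.137e-13/-3.509e+00) = 62.054871
converged: |Δa| < 1e-12 after 5 iterations
sag = a·(cosh(S/(2a)) − 1) = 62.054871·(cosh(1.601558) − 1) = 98.119282
T_max/T_min = cosh(S/(2a)) = 2.581170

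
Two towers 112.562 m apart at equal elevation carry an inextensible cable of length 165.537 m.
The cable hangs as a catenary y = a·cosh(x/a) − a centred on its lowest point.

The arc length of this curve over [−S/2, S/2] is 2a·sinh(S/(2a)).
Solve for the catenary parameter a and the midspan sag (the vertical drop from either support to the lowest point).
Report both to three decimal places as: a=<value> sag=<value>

a=35.640 sag=54.476

seed: a₀ = √(S³/(24(L−S))) = √(112.562³/(24·52.975)) = 33.492425
iter 1: u=1.680410  f(a)=+8.003e+00  f'(a)=-4.152e+00  a ← 33.492425 − (+8.003e+00/-4.152e+00) = 35.420003
iter 2: u=1.588961  f(a)=+7.429e-01  f'(a)=-3.414e+00  a ← 35.420003 − (+7.429e-01/-3.414e+00) = 35.637619
iter 3: u=1.579258  f(a)=+7.848e-03  f'(a)=-3.342e+00  a ← 35.637619 − (+7.848e-03/-3.342e+00) = 35.639967
iter 4: u=1.579154  f(a)=+8.962e-07  f'(a)=-3.341e+00  a ← 35.639967 − (+8.962e-07/-3.341e+00) = 35.639968
iter 5: u=1.579154  f(a)=+2.842e-14  f'(a)=-3.341e+00  a ← 35.639968 − (+2.842e-14/-3.341e+00) = 35.639968
converged: |Δa| < 1e-12 after 5 iterations
sag = a·(cosh(S/(2a)) − 1) = 35.639968·(cosh(1.579154) − 1) = 54.475691
T_max/T_min = cosh(S/(2a)) = 2.528500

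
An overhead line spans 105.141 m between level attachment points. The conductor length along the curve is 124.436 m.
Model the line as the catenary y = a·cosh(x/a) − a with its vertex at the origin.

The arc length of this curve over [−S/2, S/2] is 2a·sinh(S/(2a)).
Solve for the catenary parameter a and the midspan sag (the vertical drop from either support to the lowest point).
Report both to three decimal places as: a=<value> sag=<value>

a=51.424 sag=29.295

seed: a₀ = √(S³/(24(L−S))) = √(105.141³/(24·19.295)) = 50.099125
iter 1: u=1.049330  f(a)=+1.091e+00  f'(a)=-8.585e-01  a ← 50.099125 − (+1.091e+00/-8.585e-01) = 51.369445
iter 2: u=1.023381  f(a)=+4.286e-02  f'(a)=-7.922e-01  a ← 51.369445 − (+4.286e-02/-7.922e-01) = 51.423542
iter 3: u=1.022304  f(a)=+7.218e-05  f'(a)=-7.896e-01  a ← 51.423542 − (+7.218e-05/-7.896e-01) = 51.423633
iter 4: u=1.022302  f(a)=+2.055e-10  f'(a)=-7.895e-01  a ← 51.423633 − (+2.055e-10/-7.895e-01) = 51.423633
iter 5: u=1.022302  f(a)=+0.000e+00  f'(a)=-7.895e-01  a ← 51.423633 − (+0.000e+00/-7.895e-01) = 51.423633
converged: |Δa| < 1e-12 after 5 iterations
sag = a·(cosh(S/(2a)) − 1) = 51.423633·(cosh(1.022302) − 1) = 29.294826
T_max/T_min = cosh(S/(2a)) = 1.569676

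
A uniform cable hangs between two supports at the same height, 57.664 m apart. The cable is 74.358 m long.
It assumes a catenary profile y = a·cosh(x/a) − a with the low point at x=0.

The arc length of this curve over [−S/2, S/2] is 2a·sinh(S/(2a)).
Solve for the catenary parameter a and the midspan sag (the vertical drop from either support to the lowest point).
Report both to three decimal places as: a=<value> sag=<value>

a=22.769 sag=20.828

seed: a₀ = √(S³/(24(L−S))) = √(57.664³/(24·16.694)) = 21.876172
iter 1: u=1.317964  f(a)=+1.511e+00  f'(a)=-1.808e+00  a ← 21.876172 − (+1.511e+00/-1.808e+00) = 22.711936
iter 2: u=1.269465  f(a)=+9.093e-02  f'(a)=-1.597e+00  a ← 22.711936 − (+9.093e-02/-1.597e+00) = 22.768883
iter 3: u=1.266290  f(a)=+3.757e-04  f'(a)=-1.584e+00  a ← 22.768883 − (+3.757e-04/-1.584e+00) = 22.769120
iter 4: u=1.266276  f(a)=+6.474e-09  f'(a)=-1.583e+00  a ← 22.769120 − (+6.474e-09/-1.583e+00) = 22.769120
iter 5: u=1.266276  f(a)=+1.421e-14  f'(a)=-1.583e+00  a ← 22.769120 − (+1.421e-14/-1.583e+00) = 22.769120
converged: |Δa| < 1e-12 after 5 iterations
sag = a·(cosh(S/(2a)) − 1) = 22.769120·(cosh(1.266276) − 1) = 20.828023
T_max/T_min = cosh(S/(2a)) = 1.914749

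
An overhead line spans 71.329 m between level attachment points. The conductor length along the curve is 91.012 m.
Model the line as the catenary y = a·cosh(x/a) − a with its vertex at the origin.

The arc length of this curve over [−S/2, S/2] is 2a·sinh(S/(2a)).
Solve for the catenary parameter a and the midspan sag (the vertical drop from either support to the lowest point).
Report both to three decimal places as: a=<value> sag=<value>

seed: a₀ = √(S³/(24(L−S))) = √(71.329³/(24·19.683)) = 27.717109
iter 1: u=1.286732  f(a)=+1.695e+00  f'(a)=-1.670e+00  a ← 27.717109 − (+1.695e+00/-1.670e+00) = 28.732322
iter 2: u=1.241268  f(a)=+9.759e-02  f'(a)=-1.483e+00  a ← 28.732322 − (+9.759e-02/-1.483e+00) = 28.798146
iter 3: u=1.238430  f(a)=+3.671e-04  f'(a)=-1.471e+00  a ← 28.798146 − (+3.671e-04/-1.471e+00) = 28.798395
iter 4: u=1.238420  f(a)=+5.239e-09  f'(a)=-1.471e+00  a ← 28.798395 − (+5.239e-09/-1.471e+00) = 28.798395
iter 5: u=1.238420  f(a)=-1.421e-14  f'(a)=-1.471e+00  a ← 28.798395 − (-1.421e-14/-1.471e+00) = 28.798395
converged: |Δa| < 1e-12 after 5 iterations
sag = a·(cosh(S/(2a)) − 1) = 28.798395·(cosh(1.238420) − 1) = 25.054586
T_max/T_min = cosh(S/(2a)) = 1.869999

a=28.798 sag=25.055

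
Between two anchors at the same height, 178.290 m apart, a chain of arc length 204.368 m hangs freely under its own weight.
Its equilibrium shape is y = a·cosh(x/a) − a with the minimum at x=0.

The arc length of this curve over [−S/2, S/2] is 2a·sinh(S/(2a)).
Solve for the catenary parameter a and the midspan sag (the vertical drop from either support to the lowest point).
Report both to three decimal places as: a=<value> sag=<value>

seed: a₀ = √(S³/(24(L−S))) = √(178.290³/(24·26.078)) = 95.158528
iter 1: u=0.936805  f(a)=+1.169e+00  f'(a)=-5.977e-01  a ← 95.158528 − (+1.169e+00/-5.977e-01) = 97.113447
iter 2: u=0.917947  f(a)=+3.698e-02  f'(a)=-5.604e-01  a ← 97.113447 − (+3.698e-02/-5.604e-01) = 97.179430
iter 3: u=0.917324  f(a)=+3.972e-05  f'(a)=-5.592e-01  a ← 97.179430 − (+3.972e-05/-5.592e-01) = 97.179501
iter 4: u=0.917323  f(a)=+4.590e-11  f'(a)=-5.592e-01  a ← 97.179501 − (+4.590e-11/-5.592e-01) = 97.179501
converged: |Δa| < 1e-12 after 4 iterations
sag = a·(cosh(S/(2a)) − 1) = 97.179501·(cosh(0.917323) − 1) = 43.836190
T_max/T_min = cosh(S/(2a)) = 1.451085

a=97.180 sag=43.836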